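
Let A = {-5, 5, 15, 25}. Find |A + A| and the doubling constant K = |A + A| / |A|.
K = |A + A| / |A| = 7/4

Enumerate A + A = {a + b : a, b ∈ A}. With |A| = 4, there are |A|^2 = 16 ordered sum pairs; collecting distinct values, A + A = {-10, 0, 10, 20, 30, 40, 50}, so |A + A| = 7. Thus K = 7/4. Here |A + A| = 2|A| − 1 = 7, the minimum possible — so K = 7/4 is minimal, which holds iff A is an arithmetic progression.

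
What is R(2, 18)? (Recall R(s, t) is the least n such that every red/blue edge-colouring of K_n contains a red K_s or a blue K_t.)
R(2, 18) = 18

R(2, k) = k for all k ≥ 2: in a 2-colouring of K_k, either some edge is red (a red K_2) or all edges are blue (a blue K_k). And K_{17} coloured all-blue has no blue K_18, so R(2, 18) > 17. Hence R(2, 18) = 18.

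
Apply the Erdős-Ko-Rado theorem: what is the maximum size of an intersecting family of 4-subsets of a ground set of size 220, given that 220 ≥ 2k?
max |F| = C(219, 3) = 1726669

Erdős-Ko-Rado (1961): when n ≥ 2k, max |F| = C(n−1, k−1). The bound is attained by the star {A : i ∈ A} for any fixed i ∈ [n]. Here C(220−1, 4−1) = C(219, 3) = 1726669.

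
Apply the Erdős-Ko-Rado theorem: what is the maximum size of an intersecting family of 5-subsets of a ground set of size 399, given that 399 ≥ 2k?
max |F| = C(398, 4) = 1029804105

The Erdős-Ko-Rado theorem states: for n ≥ 2k, an intersecting family of k-subsets of an n-element set has size at most C(n − 1, k − 1), with equality for 'star' families {A ⊆ [n] : |A| = k, i ∈ A} (fix an element i). For n = 399, k = 5: C(398, 4) = 1029804105.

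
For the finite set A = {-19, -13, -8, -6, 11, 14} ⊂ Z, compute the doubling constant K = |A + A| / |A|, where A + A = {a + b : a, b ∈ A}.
K = |A + A| / |A| = 21/6 = 7/2

Enumerate A + A = {a + b : a, b ∈ A}. With |A| = 6, there are |A|^2 = 36 ordered sum pairs; collecting distinct values, A + A = {-38, -32, -27, -26, -25, -21, -19, -16, -14, -12, -8, -5, -2, 1, 3, 5, 6, 8, 22, 25, 28}, so |A + A| = 21. Thus K = 21/6 = 7/2. For comparison, the minimum possible |A + A| over all 6-element sets is 2·6 − 1 = 11 (so min K = 11/6), attained only by arithmetic progressions.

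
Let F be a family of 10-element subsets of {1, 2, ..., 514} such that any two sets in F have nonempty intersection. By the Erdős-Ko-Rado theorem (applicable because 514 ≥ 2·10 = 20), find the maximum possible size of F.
max |F| = C(513, 9) = 6318976181520699840

Erdős-Ko-Rado (1961): when n ≥ 2k, max |F| = C(n−1, k−1). The bound is attained by the star {A : i ∈ A} for any fixed i ∈ [n]. Here C(514−1, 10−1) = C(513, 9) = 6318976181520699840.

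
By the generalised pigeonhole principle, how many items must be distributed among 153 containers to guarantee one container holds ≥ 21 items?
n = (21 − 1)·153 + 1 = 3061

By the generalised pigeonhole principle, to guarantee some box contains ≥ r objects we need more than (r − 1) · k objects total. Threshold: n = (r − 1) · k + 1. With r = 21 and k = 153: n = 20 · 153 + 1 = 3060 + 1 = 3061. For n = 3060 = 20 · 153, we can put exactly 20 objects in every box, avoiding 21 in any single one — so 3061 is tight.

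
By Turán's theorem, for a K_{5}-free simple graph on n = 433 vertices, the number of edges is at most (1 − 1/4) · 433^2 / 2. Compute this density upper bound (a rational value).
Turán density bound = (3/4) · 433^2/2 = 562467/8 ≈ 70308.375

Turán's theorem: ex(n, K_{r+1}) is achieved by the complete r-partite Turán graph T(n, r) with parts as balanced as possible, and is at most (1 − 1/r) · n^2/2. For r = 4, n = 433: the density bound is (3/4) · 187489/2 = 562467/8 ≈ 70308.375. The integer-valued extremum is e(T(433, 4)) = 70308, which is strictly less than the density bound 562467/8 since 4 ∤ 433 (the parts of T(433, 4) cannot all be equal).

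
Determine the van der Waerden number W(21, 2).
W(21, 2) = 21 + 1 = 22

A 2-term AP is any pair of integers, so a monochromatic 2-AP exists iff some colour is used at least twice. With 21 colours, the colouring i ↦ i on {1, ..., 21} uses each colour once, avoiding any monochromatic pair, so W(21, 2) > 21. For {1, ..., 22}, pigeonhole forces two integers of the same colour, which form a monochromatic 2-AP. Hence W(21, 2) = 22.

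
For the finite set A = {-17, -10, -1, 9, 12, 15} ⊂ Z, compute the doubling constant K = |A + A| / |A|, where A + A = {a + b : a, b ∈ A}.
K = |A + A| / |A| = 19/6

Enumerate A + A = {a + b : a, b ∈ A}. With |A| = 6, there are |A|^2 = 36 ordered sum pairs; collecting distinct values, A + A = {-34, -27, -20, -18, -11, -8, -5, -2, -1, 2, 5, 8, 11, 14, 18, 21, 24, 27, 30}, so |A + A| = 19. Thus K = 19/6. For comparison, the minimum possible |A + A| over all 6-element sets is 2·6 − 1 = 11 (so min K = 11/6), attained only by arithmetic progressions.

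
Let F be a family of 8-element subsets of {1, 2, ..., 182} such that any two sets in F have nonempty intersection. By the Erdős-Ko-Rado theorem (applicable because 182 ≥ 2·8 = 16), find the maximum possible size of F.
max |F| = C(181, 7) = 1122839183400

Erdős-Ko-Rado (1961): when n ≥ 2k, max |F| = C(n−1, k−1). The bound is attained by the star {A : i ∈ A} for any fixed i ∈ [n]. Here C(182−1, 8−1) = C(181, 7) = 1122839183400.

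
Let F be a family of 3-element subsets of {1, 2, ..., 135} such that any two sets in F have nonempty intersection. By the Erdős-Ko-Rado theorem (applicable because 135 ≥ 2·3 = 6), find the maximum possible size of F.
max |F| = C(134, 2) = 8911

The Erdős-Ko-Rado theorem states: for n ≥ 2k, an intersecting family of k-subsets of an n-element set has size at most C(n − 1, k − 1), with equality for 'star' families {A ⊆ [n] : |A| = k, i ∈ A} (fix an element i). For n = 135, k = 3: C(134, 2) = 8911.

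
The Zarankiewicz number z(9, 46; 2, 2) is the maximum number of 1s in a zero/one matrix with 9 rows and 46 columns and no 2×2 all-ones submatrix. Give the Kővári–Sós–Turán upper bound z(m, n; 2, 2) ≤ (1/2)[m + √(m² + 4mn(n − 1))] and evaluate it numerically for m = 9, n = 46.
z(9, 46; 2, 2) ≤ (1/2)[9 + √(9² + 4·9·46·45)] = (1/2)[9 + √74601] = 141.0659

Kővári–Sós–Turán: let r_1, ..., r_9 be the row sums and z = Σ r_i the total number of 1s. Each pair of columns can share at most one row with both entries 1 (else a 2×2 all-ones block appears), so Σ_i C(r_i, 2) ≤ C(46, 2) = 1035. By convexity Σ_i C(r_i, 2) ≥ 9·C(z/9, 2) = z(z − 9)/(2·9), giving z² − 9z − 9·46·45 ≤ 0 and hence z ≤ (1/2)[9 + √(81 + 4·18630)] = (1/2)[9 + √74601] ≈ (1/2)(9 + 273.1318) = 141.0659.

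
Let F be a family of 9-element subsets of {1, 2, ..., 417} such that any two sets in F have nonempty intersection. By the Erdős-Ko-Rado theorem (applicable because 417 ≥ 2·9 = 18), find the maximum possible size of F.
max |F| = C(416, 8) = 20788229335792620

The Erdős-Ko-Rado theorem states: for n ≥ 2k, an intersecting family of k-subsets of an n-element set has size at most C(n − 1, k − 1), with equality for 'star' families {A ⊆ [n] : |A| = k, i ∈ A} (fix an element i). For n = 417, k = 9: C(416, 8) = 20788229335792620.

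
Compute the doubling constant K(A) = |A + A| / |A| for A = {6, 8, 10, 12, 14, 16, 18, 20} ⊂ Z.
K = |A + A| / |A| = 15/8

Enumerate A + A = {a + b : a, b ∈ A}. With |A| = 8, there are |A|^2 = 64 ordered sum pairs; collecting distinct values, A + A = {12, 14, 16, 18, 20, 22, 24, 26, 28, 30, 32, 34, 36, 38, 40}, so |A + A| = 15. Thus K = 15/8. Here |A + A| = 2|A| − 1 = 15, the minimum possible — so K = 15/8 is minimal, which holds iff A is an arithmetic progression.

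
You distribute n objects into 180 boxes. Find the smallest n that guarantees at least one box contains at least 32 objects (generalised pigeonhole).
n = (32 − 1)·180 + 1 = 5581

By the generalised pigeonhole principle, to guarantee some box contains ≥ r objects we need more than (r − 1) · k objects total. Threshold: n = (r − 1) · k + 1. With r = 32 and k = 180: n = 31 · 180 + 1 = 5580 + 1 = 5581. For n = 5580 = 31 · 180, we can put exactly 31 objects in every box, avoiding 32 in any single one — so 5581 is tight.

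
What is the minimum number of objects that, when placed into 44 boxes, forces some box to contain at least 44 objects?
n = (44 − 1)·44 + 1 = 1893

By the generalised pigeonhole principle, to guarantee some box contains ≥ r objects we need more than (r − 1) · k objects total. Threshold: n = (r − 1) · k + 1. With r = 44 and k = 44: n = 43 · 44 + 1 = 1892 + 1 = 1893. For n = 1892 = 43 · 44, we can put exactly 43 objects in every box, avoiding 44 in any single one — so 1893 is tight.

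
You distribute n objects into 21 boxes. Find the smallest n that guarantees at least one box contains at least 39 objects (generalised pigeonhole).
n = (39 − 1)·21 + 1 = 799

By the generalised pigeonhole principle, to guarantee some box contains ≥ r objects we need more than (r − 1) · k objects total. Threshold: n = (r − 1) · k + 1. With r = 39 and k = 21: n = 38 · 21 + 1 = 798 + 1 = 799. For n = 798 = 38 · 21, we can put exactly 38 objects in every box, avoiding 39 in any single one — so 799 is tight.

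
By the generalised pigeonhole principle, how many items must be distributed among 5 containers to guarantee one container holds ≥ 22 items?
n = (22 − 1)·5 + 1 = 106

By the generalised pigeonhole principle, to guarantee some box contains ≥ r objects we need more than (r − 1) · k objects total. Threshold: n = (r − 1) · k + 1. With r = 22 and k = 5: n = 21 · 5 + 1 = 105 + 1 = 106. For n = 105 = 21 · 5, we can put exactly 21 objects in every box, avoiding 22 in any single one — so 106 is tight.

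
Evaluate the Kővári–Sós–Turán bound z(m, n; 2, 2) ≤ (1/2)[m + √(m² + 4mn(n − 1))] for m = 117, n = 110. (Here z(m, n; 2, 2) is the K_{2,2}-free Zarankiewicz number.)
z(117, 110; 2, 2) ≤ (1/2)[117 + √(117² + 4·117·110·109)] = (1/2)[117 + √5625009] = 1244.3551

Kővári–Sós–Turán: let r_1, ..., r_117 be the row sums and z = Σ r_i the total number of 1s. Each pair of columns can share at most one row with both entries 1 (else a 2×2 all-ones block appears), so Σ_i C(r_i, 2) ≤ C(110, 2) = 5995. By convexity Σ_i C(r_i, 2) ≥ 117·C(z/117, 2) = z(z − 117)/(2·117), giving z² − 117z − 117·110·109 ≤ 0 and hence z ≤ (1/2)[117 + √(13689 + 4·1402830)] = (1/2)[117 + √5625009] ≈ (1/2)(117 + 2371.7101) = 1244.3551.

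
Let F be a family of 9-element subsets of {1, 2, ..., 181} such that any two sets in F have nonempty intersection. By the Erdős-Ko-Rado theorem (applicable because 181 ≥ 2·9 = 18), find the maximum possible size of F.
max |F| = C(180, 8) = 23342337775350

The Erdős-Ko-Rado theorem states: for n ≥ 2k, an intersecting family of k-subsets of an n-element set has size at most C(n − 1, k − 1), with equality for 'star' families {A ⊆ [n] : |A| = k, i ∈ A} (fix an element i). For n = 181, k = 9: C(180, 8) = 23342337775350.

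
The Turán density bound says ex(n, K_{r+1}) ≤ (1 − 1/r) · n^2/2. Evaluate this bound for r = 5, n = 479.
Turán density bound = (4/5) · 479^2/2 = 458882/5 ≈ 91776.4

Turán's theorem: ex(n, K_{r+1}) is achieved by the complete r-partite Turán graph T(n, r) with parts as balanced as possible, and is at most (1 − 1/r) · n^2/2. For r = 5, n = 479: the density bound is (4/5) · 229441/2 = 458882/5 ≈ 91776.4. The integer-valued extremum is e(T(479, 5)) = 91776, which is strictly less than the density bound 458882/5 since 5 ∤ 479 (the parts of T(479, 5) cannot all be equal).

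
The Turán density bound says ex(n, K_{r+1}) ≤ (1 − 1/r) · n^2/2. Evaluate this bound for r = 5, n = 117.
Turán density bound = (4/5) · 117^2/2 = 27378/5 ≈ 5475.6

Turán's theorem: ex(n, K_{r+1}) is achieved by the complete r-partite Turán graph T(n, r) with parts as balanced as possible, and is at most (1 − 1/r) · n^2/2. For r = 5, n = 117: the density bound is (4/5) · 13689/2 = 27378/5 ≈ 5475.6. The integer-valued extremum is e(T(117, 5)) = 5475, which is strictly less than the density bound 27378/5 since 5 ∤ 117 (the parts of T(117, 5) cannot all be equal).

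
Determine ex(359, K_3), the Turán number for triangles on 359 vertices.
ex(359, K_3) = ⌊359^2/4⌋ = 32220

Mantel (1907): a triangle-free graph on n vertices has at most ⌊n^2/4⌋ edges, with equality for the complete bipartite graph K_{⌊n/2⌋, ⌈n/2⌉}. For n = 359: ⌊359^2/4⌋ = ⌊128881/4⌋ = 32220. The extremal graph is K_{179, 180}, which has 179·180 = 32220 edges.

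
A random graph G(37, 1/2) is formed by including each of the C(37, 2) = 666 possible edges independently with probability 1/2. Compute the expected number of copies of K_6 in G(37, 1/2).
E[# K_6] = C(37, 6) · (1/2)^C(6, 2) = 2324784 / 2^15 = 145299/2048 ≈ 70.946777

For each 6-subset S of vertices (there are C(37, 6) = 2324784 such S), let X_S = 1 if S induces a K_6 (all C(6, 2) = 15 edges present). Then P(X_S = 1) = (1/2)^15 = 1/32768. By linearity of expectation, E[# K_6] = C(37, 6) · (1/2)^15 = 2324784 / 32768 = 145299/2048 ≈ 70.946777.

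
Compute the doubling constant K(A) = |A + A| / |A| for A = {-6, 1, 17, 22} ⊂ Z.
K = |A + A| / |A| = 10/4 = 5/2

Enumerate A + A = {a + b : a, b ∈ A}. With |A| = 4, there are |A|^2 = 16 ordered sum pairs; collecting distinct values, A + A = {-12, -5, 2, 11, 16, 18, 23, 34, 39, 44}, so |A + A| = 10. Thus K = 10/4 = 5/2. For comparison, the minimum possible |A + A| over all 4-element sets is 2·4 − 1 = 7 (so min K = 7/4), attained only by arithmetic progressions.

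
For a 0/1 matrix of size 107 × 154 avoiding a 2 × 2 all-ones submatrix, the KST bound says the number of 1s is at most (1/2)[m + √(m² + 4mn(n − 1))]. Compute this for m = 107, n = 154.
z(107, 154; 2, 2) ≤ (1/2)[107 + √(107² + 4·107·154·153)] = (1/2)[107 + √10095985] = 1642.209

Kővári–Sós–Turán: let r_1, ..., r_107 be the row sums and z = Σ r_i the total number of 1s. Each pair of columns can share at most one row with both entries 1 (else a 2×2 all-ones block appears), so Σ_i C(r_i, 2) ≤ C(154, 2) = 11781. By convexity Σ_i C(r_i, 2) ≥ 107·C(z/107, 2) = z(z − 107)/(2·107), giving z² − 107z − 107·154·153 ≤ 0 and hence z ≤ (1/2)[107 + √(11449 + 4·2521134)] = (1/2)[107 + √10095985] ≈ (1/2)(107 + 3177.418) = 1642.209.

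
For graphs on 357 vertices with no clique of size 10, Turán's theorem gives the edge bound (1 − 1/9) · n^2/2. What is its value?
Turán density bound = (8/9) · 357^2/2 = 56644

Turán's theorem: ex(n, K_{r+1}) is achieved by the complete r-partite Turán graph T(n, r) with parts as balanced as possible, and is at most (1 − 1/r) · n^2/2. For r = 9, n = 357: the density bound is (8/9) · 127449/2 = 56644. The integer-valued extremum is e(T(357, 9)) = 56643, which is strictly less than the density bound 56644 since 9 ∤ 357 (the parts of T(357, 9) cannot all be equal).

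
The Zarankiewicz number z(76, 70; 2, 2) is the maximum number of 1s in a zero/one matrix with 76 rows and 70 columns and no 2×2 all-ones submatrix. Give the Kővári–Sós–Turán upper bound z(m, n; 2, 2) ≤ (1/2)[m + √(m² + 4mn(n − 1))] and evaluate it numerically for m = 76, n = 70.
z(76, 70; 2, 2) ≤ (1/2)[76 + √(76² + 4·76·70·69)] = (1/2)[76 + √1474096] = 645.0618

Kővári–Sós–Turán: let r_1, ..., r_76 be the row sums and z = Σ r_i the total number of 1s. Each pair of columns can share at most one row with both entries 1 (else a 2×2 all-ones block appears), so Σ_i C(r_i, 2) ≤ C(70, 2) = 2415. By convexity Σ_i C(r_i, 2) ≥ 76·C(z/76, 2) = z(z − 76)/(2·76), giving z² − 76z − 76·70·69 ≤ 0 and hence z ≤ (1/2)[76 + √(5776 + 4·367080)] = (1/2)[76 + √1474096] ≈ (1/2)(76 + 1214.1236) = 645.0618.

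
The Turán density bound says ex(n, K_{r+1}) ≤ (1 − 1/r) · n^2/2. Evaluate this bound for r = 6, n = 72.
Turán density bound = (5/6) · 72^2/2 = 2160

Turán's theorem: ex(n, K_{r+1}) is achieved by the complete r-partite Turán graph T(n, r) with parts as balanced as possible, and is at most (1 − 1/r) · n^2/2. For r = 6, n = 72: the density bound is (5/6) · 5184/2 = 2160. Since 6 ∣ 72, the Turán graph T(72, 6) has parts of equal size 12, and its edge count e(T(72, 6)) = 2160 attains the density bound exactly.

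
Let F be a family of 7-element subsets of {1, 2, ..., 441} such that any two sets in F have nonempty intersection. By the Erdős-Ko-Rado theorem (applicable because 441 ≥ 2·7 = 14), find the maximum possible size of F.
max |F| = C(440, 6) = 9739036511380

Erdős-Ko-Rado (1961): when n ≥ 2k, max |F| = C(n−1, k−1). The bound is attained by the star {A : i ∈ A} for any fixed i ∈ [n]. Here C(441−1, 7−1) = C(440, 6) = 9739036511380.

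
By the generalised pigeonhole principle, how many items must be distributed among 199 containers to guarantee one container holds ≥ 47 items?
n = (47 − 1)·199 + 1 = 9155

By the generalised pigeonhole principle, to guarantee some box contains ≥ r objects we need more than (r − 1) · k objects total. Threshold: n = (r − 1) · k + 1. With r = 47 and k = 199: n = 46 · 199 + 1 = 9154 + 1 = 9155. For n = 9154 = 46 · 199, we can put exactly 46 objects in every box, avoiding 47 in any single one — so 9155 is tight.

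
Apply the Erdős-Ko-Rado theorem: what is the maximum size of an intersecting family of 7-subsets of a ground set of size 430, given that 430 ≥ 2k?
max |F| = C(429, 6) = 8359125114340

Erdős-Ko-Rado (1961): when n ≥ 2k, max |F| = C(n−1, k−1). The bound is attained by the star {A : i ∈ A} for any fixed i ∈ [n]. Here C(430−1, 7−1) = C(429, 6) = 8359125114340.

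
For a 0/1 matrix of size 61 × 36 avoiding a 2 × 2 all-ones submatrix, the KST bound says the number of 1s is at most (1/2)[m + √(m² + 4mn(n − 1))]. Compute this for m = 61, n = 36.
z(61, 36; 2, 2) ≤ (1/2)[61 + √(61² + 4·61·36·35)] = (1/2)[61 + √311161] = 309.409

Kővári–Sós–Turán: let r_1, ..., r_61 be the row sums and z = Σ r_i the total number of 1s. Each pair of columns can share at most one row with both entries 1 (else a 2×2 all-ones block appears), so Σ_i C(r_i, 2) ≤ C(36, 2) = 630. By convexity Σ_i C(r_i, 2) ≥ 61·C(z/61, 2) = z(z − 61)/(2·61), giving z² − 61z − 61·36·35 ≤ 0 and hence z ≤ (1/2)[61 + √(3721 + 4·76860)] = (1/2)[61 + √311161] ≈ (1/2)(61 + 557.8181) = 309.409.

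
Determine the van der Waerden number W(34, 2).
W(34, 2) = 34 + 1 = 35

A 2-term AP is any pair of integers, so a monochromatic 2-AP exists iff some colour is used at least twice. With 34 colours, the colouring i ↦ i on {1, ..., 34} uses each colour once, avoiding any monochromatic pair, so W(34, 2) > 34. For {1, ..., 35}, pigeonhole forces two integers of the same colour, which form a monochromatic 2-AP. Hence W(34, 2) = 35.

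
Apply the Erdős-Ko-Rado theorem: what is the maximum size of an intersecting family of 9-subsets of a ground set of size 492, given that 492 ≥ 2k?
max |F| = C(491, 8) = 79111216102124745

The Erdős-Ko-Rado theorem states: for n ≥ 2k, an intersecting family of k-subsets of an n-element set has size at most C(n − 1, k − 1), with equality for 'star' families {A ⊆ [n] : |A| = k, i ∈ A} (fix an element i). For n = 492, k = 9: C(491, 8) = 79111216102124745.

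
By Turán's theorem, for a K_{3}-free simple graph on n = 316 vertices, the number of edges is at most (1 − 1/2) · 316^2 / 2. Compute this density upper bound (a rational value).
Turán density bound = (1/2) · 316^2/2 = 24964

Turán's theorem: ex(n, K_{r+1}) is achieved by the complete r-partite Turán graph T(n, r) with parts as balanced as possible, and is at most (1 − 1/r) · n^2/2. For r = 2, n = 316: the density bound is (1/2) · 99856/2 = 24964. Since 2 ∣ 316, the Turán graph T(316, 2) has parts of equal size 158, and its edge count e(T(316, 2)) = 24964 attains the density bound exactly.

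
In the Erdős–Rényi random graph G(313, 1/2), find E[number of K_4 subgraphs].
E[# K_4] = C(313, 4) · (1/2)^C(4, 2) = 392292290 / 2^6 = 196146145/32 = 6129567.03125

For each 4-subset S of vertices (there are C(313, 4) = 392292290 such S), let X_S = 1 if S induces a K_4 (all C(4, 2) = 6 edges present). Then P(X_S = 1) = (1/2)^6 = 1/64. By linearity of expectation, E[# K_4] = C(313, 4) · (1/2)^6 = 392292290 / 64 = 196146145/32 = 6129567.03125.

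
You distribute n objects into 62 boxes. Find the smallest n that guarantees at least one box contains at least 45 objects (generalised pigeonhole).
n = (45 − 1)·62 + 1 = 2729

By the generalised pigeonhole principle, to guarantee some box contains ≥ r objects we need more than (r − 1) · k objects total. Threshold: n = (r − 1) · k + 1. With r = 45 and k = 62: n = 44 · 62 + 1 = 2728 + 1 = 2729. For n = 2728 = 44 · 62, we can put exactly 44 objects in every box, avoiding 45 in any single one — so 2729 is tight.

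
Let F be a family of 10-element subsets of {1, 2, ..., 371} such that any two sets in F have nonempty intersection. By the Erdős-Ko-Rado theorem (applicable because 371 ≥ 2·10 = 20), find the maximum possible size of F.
max |F| = C(370, 9) = 324690415813280660

Erdős-Ko-Rado (1961): when n ≥ 2k, max |F| = C(n−1, k−1). The bound is attained by the star {A : i ∈ A} for any fixed i ∈ [n]. Here C(371−1, 10−1) = C(370, 9) = 324690415813280660.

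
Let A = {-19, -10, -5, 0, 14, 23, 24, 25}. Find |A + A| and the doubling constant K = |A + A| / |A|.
K = |A + A| / |A| = 31/8

Enumerate A + A = {a + b : a, b ∈ A}. With |A| = 8, there are |A|^2 = 64 ordered sum pairs; collecting distinct values, A + A = {-38, -29, -24, -20, -19, -15, -10, -5, 0, 4, 5, 6, 9, 13, 14, 15, 18, 19, 20, 23, 24, 25, 28, 37, 38, 39, 46, 47, 48, 49, 50}, so |A + A| = 31. Thus K = 31/8. For comparison, the minimum possible |A + A| over all 8-element sets is 2·8 − 1 = 15 (so min K = 15/8), attained only by arithmetic progressions.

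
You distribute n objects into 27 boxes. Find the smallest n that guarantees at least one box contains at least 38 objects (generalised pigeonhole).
n = (38 − 1)·27 + 1 = 1000

By the generalised pigeonhole principle, to guarantee some box contains ≥ r objects we need more than (r − 1) · k objects total. Threshold: n = (r − 1) · k + 1. With r = 38 and k = 27: n = 37 · 27 + 1 = 999 + 1 = 1000. For n = 999 = 37 · 27, we can put exactly 37 objects in every box, avoiding 38 in any single one — so 1000 is tight.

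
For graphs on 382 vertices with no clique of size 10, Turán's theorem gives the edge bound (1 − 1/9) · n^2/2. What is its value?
Turán density bound = (8/9) · 382^2/2 = 583696/9 ≈ 64855.1111

Turán's theorem: ex(n, K_{r+1}) is achieved by the complete r-partite Turán graph T(n, r) with parts as balanced as possible, and is at most (1 − 1/r) · n^2/2. For r = 9, n = 382: the density bound is (8/9) · 145924/2 = 583696/9 ≈ 64855.1111. The integer-valued extremum is e(T(382, 9)) = 64854, which is strictly less than the density bound 583696/9 since 9 ∤ 382 (the parts of T(382, 9) cannot all be equal).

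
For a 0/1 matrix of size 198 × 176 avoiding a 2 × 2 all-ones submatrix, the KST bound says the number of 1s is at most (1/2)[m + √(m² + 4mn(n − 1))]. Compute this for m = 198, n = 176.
z(198, 176; 2, 2) ≤ (1/2)[198 + √(198² + 4·198·176·175)] = (1/2)[198 + √24432804] = 2570.4775

Kővári–Sós–Turán: let r_1, ..., r_198 be the row sums and z = Σ r_i the total number of 1s. Each pair of columns can share at most one row with both entries 1 (else a 2×2 all-ones block appears), so Σ_i C(r_i, 2) ≤ C(176, 2) = 15400. By convexity Σ_i C(r_i, 2) ≥ 198·C(z/198, 2) = z(z − 198)/(2·198), giving z² − 198z − 198·176·175 ≤ 0 and hence z ≤ (1/2)[198 + √(39204 + 4·6098400)] = (1/2)[198 + √24432804] ≈ (1/2)(198 + 4942.955) = 2570.4775.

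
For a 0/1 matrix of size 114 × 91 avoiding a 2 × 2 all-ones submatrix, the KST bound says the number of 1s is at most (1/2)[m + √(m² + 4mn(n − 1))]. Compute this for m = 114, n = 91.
z(114, 91; 2, 2) ≤ (1/2)[114 + √(114² + 4·114·91·90)] = (1/2)[114 + √3747636] = 1024.9406

Kővári–Sós–Turán: let r_1, ..., r_114 be the row sums and z = Σ r_i the total number of 1s. Each pair of columns can share at most one row with both entries 1 (else a 2×2 all-ones block appears), so Σ_i C(r_i, 2) ≤ C(91, 2) = 4095. By convexity Σ_i C(r_i, 2) ≥ 114·C(z/114, 2) = z(z − 114)/(2·114), giving z² − 114z − 114·91·90 ≤ 0 and hence z ≤ (1/2)[114 + √(12996 + 4·933660)] = (1/2)[114 + √3747636] ≈ (1/2)(114 + 1935.8812) = 1024.9406.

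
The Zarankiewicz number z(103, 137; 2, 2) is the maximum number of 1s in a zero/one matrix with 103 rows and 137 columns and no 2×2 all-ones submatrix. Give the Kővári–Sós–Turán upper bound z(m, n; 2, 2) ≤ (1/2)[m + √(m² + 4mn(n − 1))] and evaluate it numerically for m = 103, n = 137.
z(103, 137; 2, 2) ≤ (1/2)[103 + √(103² + 4·103·137·136)] = (1/2)[103 + √7686993] = 1437.7713

Kővári–Sós–Turán: let r_1, ..., r_103 be the row sums and z = Σ r_i the total number of 1s. Each pair of columns can share at most one row with both entries 1 (else a 2×2 all-ones block appears), so Σ_i C(r_i, 2) ≤ C(137, 2) = 9316. By convexity Σ_i C(r_i, 2) ≥ 103·C(z/103, 2) = z(z − 103)/(2·103), giving z² − 103z − 103·137·136 ≤ 0 and hence z ≤ (1/2)[103 + √(10609 + 4·1919096)] = (1/2)[103 + √7686993] ≈ (1/2)(103 + 2772.5427) = 1437.7713.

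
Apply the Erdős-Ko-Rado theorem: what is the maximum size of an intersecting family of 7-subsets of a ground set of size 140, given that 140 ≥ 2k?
max |F| = C(139, 6) = 8979650478

Erdős-Ko-Rado (1961): when n ≥ 2k, max |F| = C(n−1, k−1). The bound is attained by the star {A : i ∈ A} for any fixed i ∈ [n]. Here C(140−1, 7−1) = C(139, 6) = 8979650478.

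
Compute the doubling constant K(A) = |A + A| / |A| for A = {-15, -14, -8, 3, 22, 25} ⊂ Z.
K = |A + A| / |A| = 21/6 = 7/2

Enumerate A + A = {a + b : a, b ∈ A}. With |A| = 6, there are |A|^2 = 36 ordered sum pairs; collecting distinct values, A + A = {-30, -29, -28, -23, -22, -16, -12, -11, -5, 6, 7, 8, 10, 11, 14, 17, 25, 28, 44, 47, 50}, so |A + A| = 21. Thus K = 21/6 = 7/2. For comparison, the minimum possible |A + A| over all 6-element sets is 2·6 − 1 = 11 (so min K = 11/6), attained only by arithmetic progressions.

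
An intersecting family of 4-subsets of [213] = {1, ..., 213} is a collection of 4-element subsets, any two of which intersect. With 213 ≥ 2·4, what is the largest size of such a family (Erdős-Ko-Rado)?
max |F| = C(212, 3) = 1565620

Erdős-Ko-Rado (1961): when n ≥ 2k, max |F| = C(n−1, k−1). The bound is attained by the star {A : i ∈ A} for any fixed i ∈ [n]. Here C(213−1, 4−1) = C(212, 3) = 1565620.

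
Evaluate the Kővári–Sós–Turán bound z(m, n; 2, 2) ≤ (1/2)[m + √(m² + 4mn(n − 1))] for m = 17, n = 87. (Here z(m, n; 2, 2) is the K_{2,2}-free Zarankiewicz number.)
z(17, 87; 2, 2) ≤ (1/2)[17 + √(17² + 4·17·87·86)] = (1/2)[17 + √509065] = 365.244

Kővári–Sós–Turán: let r_1, ..., r_17 be the row sums and z = Σ r_i the total number of 1s. Each pair of columns can share at most one row with both entries 1 (else a 2×2 all-ones block appears), so Σ_i C(r_i, 2) ≤ C(87, 2) = 3741. By convexity Σ_i C(r_i, 2) ≥ 17·C(z/17, 2) = z(z − 17)/(2·17), giving z² − 17z − 17·87·86 ≤ 0 and hence z ≤ (1/2)[17 + √(289 + 4·127194)] = (1/2)[17 + √509065] ≈ (1/2)(17 + 713.4879) = 365.244.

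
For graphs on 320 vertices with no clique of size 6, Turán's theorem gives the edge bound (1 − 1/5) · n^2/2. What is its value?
Turán density bound = (4/5) · 320^2/2 = 40960

Turán's theorem: ex(n, K_{r+1}) is achieved by the complete r-partite Turán graph T(n, r) with parts as balanced as possible, and is at most (1 − 1/r) · n^2/2. For r = 5, n = 320: the density bound is (4/5) · 102400/2 = 40960. Since 5 ∣ 320, the Turán graph T(320, 5) has parts of equal size 64, and its edge count e(T(320, 5)) = 40960 attains the density bound exactly.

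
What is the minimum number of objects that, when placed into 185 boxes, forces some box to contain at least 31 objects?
n = (31 − 1)·185 + 1 = 5551

By the generalised pigeonhole principle, to guarantee some box contains ≥ r objects we need more than (r − 1) · k objects total. Threshold: n = (r − 1) · k + 1. With r = 31 and k = 185: n = 30 · 185 + 1 = 5550 + 1 = 5551. For n = 5550 = 30 · 185, we can put exactly 30 objects in every box, avoiding 31 in any single one — so 5551 is tight.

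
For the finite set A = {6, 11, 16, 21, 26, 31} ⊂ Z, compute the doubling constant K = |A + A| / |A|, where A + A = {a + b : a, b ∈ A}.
K = |A + A| / |A| = 11/6

Enumerate A + A = {a + b : a, b ∈ A}. With |A| = 6, there are |A|^2 = 36 ordered sum pairs; collecting distinct values, A + A = {12, 17, 22, 27, 32, 37, 42, 47, 52, 57, 62}, so |A + A| = 11. Thus K = 11/6. Here |A + A| = 2|A| − 1 = 11, the minimum possible — so K = 11/6 is minimal, which holds iff A is an arithmetic progression.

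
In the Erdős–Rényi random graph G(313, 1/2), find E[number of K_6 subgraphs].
E[# K_6] = C(313, 6) · (1/2)^C(6, 2) = 1244508060796 / 2^15 = 311127015199/8192 ≈ 37979371.972534

For each 6-subset S of vertices (there are C(313, 6) = 1244508060796 such S), let X_S = 1 if S induces a K_6 (all C(6, 2) = 15 edges present). Then P(X_S = 1) = (1/2)^15 = 1/32768. By linearity of expectation, E[# K_6] = C(313, 6) · (1/2)^15 = 1244508060796 / 32768 = 311127015199/8192 ≈ 37979371.972534.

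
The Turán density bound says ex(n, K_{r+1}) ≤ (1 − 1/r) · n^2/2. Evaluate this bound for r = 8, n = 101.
Turán density bound = (7/8) · 101^2/2 = 71407/16 ≈ 4462.9375

Turán's theorem: ex(n, K_{r+1}) is achieved by the complete r-partite Turán graph T(n, r) with parts as balanced as possible, and is at most (1 − 1/r) · n^2/2. For r = 8, n = 101: the density bound is (7/8) · 10201/2 = 71407/16 ≈ 4462.9375. The integer-valued extremum is e(T(101, 8)) = 4462, which is strictly less than the density bound 71407/16 since 8 ∤ 101 (the parts of T(101, 8) cannot all be equal).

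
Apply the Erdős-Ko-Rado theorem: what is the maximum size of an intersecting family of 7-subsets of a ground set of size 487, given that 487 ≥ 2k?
max |F| = C(486, 6) = 17743125256857

Erdős-Ko-Rado (1961): when n ≥ 2k, max |F| = C(n−1, k−1). The bound is attained by the star {A : i ∈ A} for any fixed i ∈ [n]. Here C(487−1, 7−1) = C(486, 6) = 17743125256857.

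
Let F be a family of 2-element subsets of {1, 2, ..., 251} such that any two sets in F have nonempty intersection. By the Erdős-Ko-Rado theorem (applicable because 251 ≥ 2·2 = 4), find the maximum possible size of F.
max |F| = C(250, 1) = 250

Erdős-Ko-Rado (1961): when n ≥ 2k, max |F| = C(n−1, k−1). The bound is attained by the star {A : i ∈ A} for any fixed i ∈ [n]. Here C(251−1, 2−1) = C(250, 1) = 250.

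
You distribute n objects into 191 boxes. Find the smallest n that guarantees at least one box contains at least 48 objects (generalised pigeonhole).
n = (48 − 1)·191 + 1 = 8978

By the generalised pigeonhole principle, to guarantee some box contains ≥ r objects we need more than (r − 1) · k objects total. Threshold: n = (r − 1) · k + 1. With r = 48 and k = 191: n = 47 · 191 + 1 = 8977 + 1 = 8978. For n = 8977 = 47 · 191, we can put exactly 47 objects in every box, avoiding 48 in any single one — so 8978 is tight.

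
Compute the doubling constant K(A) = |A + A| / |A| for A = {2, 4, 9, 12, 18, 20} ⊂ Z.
K = |A + A| / |A| = 19/6

Enumerate A + A = {a + b : a, b ∈ A}. With |A| = 6, there are |A|^2 = 36 ordered sum pairs; collecting distinct values, A + A = {4, 6, 8, 11, 13, 14, 16, 18, 20, 21, 22, 24, 27, 29, 30, 32, 36, 38, 40}, so |A + A| = 19. Thus K = 19/6. For comparison, the minimum possible |A + A| over all 6-element sets is 2·6 − 1 = 11 (so min K = 11/6), attained only by arithmetic progressions.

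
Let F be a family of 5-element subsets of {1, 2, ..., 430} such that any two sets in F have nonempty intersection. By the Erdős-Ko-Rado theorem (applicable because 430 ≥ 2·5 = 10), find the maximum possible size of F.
max |F| = C(429, 4) = 1391641251

The Erdős-Ko-Rado theorem states: for n ≥ 2k, an intersecting family of k-subsets of an n-element set has size at most C(n − 1, k − 1), with equality for 'star' families {A ⊆ [n] : |A| = k, i ∈ A} (fix an element i). For n = 430, k = 5: C(429, 4) = 1391641251.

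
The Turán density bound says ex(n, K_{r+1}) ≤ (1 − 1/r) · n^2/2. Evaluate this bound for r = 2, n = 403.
Turán density bound = (1/2) · 403^2/2 = 162409/4 ≈ 40602.25

Turán's theorem: ex(n, K_{r+1}) is achieved by the complete r-partite Turán graph T(n, r) with parts as balanced as possible, and is at most (1 − 1/r) · n^2/2. For r = 2, n = 403: the density bound is (1/2) · 162409/2 = 162409/4 ≈ 40602.25. The integer-valued extremum is e(T(403, 2)) = 40602, which is strictly less than the density bound 162409/4 since 2 ∤ 403 (the parts of T(403, 2) cannot all be equal).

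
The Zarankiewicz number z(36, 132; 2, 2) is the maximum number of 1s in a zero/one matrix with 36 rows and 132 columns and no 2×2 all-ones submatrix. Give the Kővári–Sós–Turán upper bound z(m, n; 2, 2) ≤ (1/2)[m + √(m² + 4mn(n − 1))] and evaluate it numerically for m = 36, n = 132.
z(36, 132; 2, 2) ≤ (1/2)[36 + √(36² + 4·36·132·131)] = (1/2)[36 + √2491344] = 807.1996

Kővári–Sós–Turán: let r_1, ..., r_36 be the row sums and z = Σ r_i the total number of 1s. Each pair of columns can share at most one row with both entries 1 (else a 2×2 all-ones block appears), so Σ_i C(r_i, 2) ≤ C(132, 2) = 8646. By convexity Σ_i C(r_i, 2) ≥ 36·C(z/36, 2) = z(z − 36)/(2·36), giving z² − 36z − 36·132·131 ≤ 0 and hence z ≤ (1/2)[36 + √(1296 + 4·622512)] = (1/2)[36 + √2491344] ≈ (1/2)(36 + 1578.3992) = 807.1996.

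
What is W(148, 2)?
W(148, 2) = 148 + 1 = 149

A 2-term AP is any pair of integers, so a monochromatic 2-AP exists iff some colour is used at least twice. With 148 colours, the colouring i ↦ i on {1, ..., 148} uses each colour once, avoiding any monochromatic pair, so W(148, 2) > 148. For {1, ..., 149}, pigeonhole forces two integers of the same colour, which form a monochromatic 2-AP. Hence W(148, 2) = 149.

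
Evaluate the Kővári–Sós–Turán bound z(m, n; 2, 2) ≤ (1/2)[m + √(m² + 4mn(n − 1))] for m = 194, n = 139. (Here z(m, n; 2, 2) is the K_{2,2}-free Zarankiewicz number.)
z(194, 139; 2, 2) ≤ (1/2)[194 + √(194² + 4·194·139·138)] = (1/2)[194 + √14922868] = 2028.5064

Kővári–Sós–Turán: let r_1, ..., r_194 be the row sums and z = Σ r_i the total number of 1s. Each pair of columns can share at most one row with both entries 1 (else a 2×2 all-ones block appears), so Σ_i C(r_i, 2) ≤ C(139, 2) = 9591. By convexity Σ_i C(r_i, 2) ≥ 194·C(z/194, 2) = z(z − 194)/(2·194), giving z² − 194z − 194·139·138 ≤ 0 and hence z ≤ (1/2)[194 + √(37636 + 4·3721308)] = (1/2)[194 + √14922868] ≈ (1/2)(194 + 3863.0128) = 2028.5064.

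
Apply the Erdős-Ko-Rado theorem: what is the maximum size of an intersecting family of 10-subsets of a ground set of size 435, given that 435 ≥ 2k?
max |F| = C(434, 9) = 1384785797968408836

Erdős-Ko-Rado (1961): when n ≥ 2k, max |F| = C(n−1, k−1). The bound is attained by the star {A : i ∈ A} for any fixed i ∈ [n]. Here C(435−1, 10−1) = C(434, 9) = 1384785797968408836.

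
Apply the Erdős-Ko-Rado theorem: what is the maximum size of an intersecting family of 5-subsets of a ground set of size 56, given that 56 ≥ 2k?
max |F| = C(55, 4) = 341055

Erdős-Ko-Rado (1961): when n ≥ 2k, max |F| = C(n−1, k−1). The bound is attained by the star {A : i ∈ A} for any fixed i ∈ [n]. Here C(56−1, 5−1) = C(55, 4) = 341055.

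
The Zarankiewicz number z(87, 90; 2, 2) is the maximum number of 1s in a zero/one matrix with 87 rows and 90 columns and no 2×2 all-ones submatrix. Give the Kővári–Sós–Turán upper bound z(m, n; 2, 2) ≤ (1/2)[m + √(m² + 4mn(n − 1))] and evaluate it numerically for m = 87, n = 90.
z(87, 90; 2, 2) ≤ (1/2)[87 + √(87² + 4·87·90·89)] = (1/2)[87 + √2795049] = 879.42

Kővári–Sós–Turán: let r_1, ..., r_87 be the row sums and z = Σ r_i the total number of 1s. Each pair of columns can share at most one row with both entries 1 (else a 2×2 all-ones block appears), so Σ_i C(r_i, 2) ≤ C(90, 2) = 4005. By convexity Σ_i C(r_i, 2) ≥ 87·C(z/87, 2) = z(z − 87)/(2·87), giving z² − 87z − 87·90·89 ≤ 0 and hence z ≤ (1/2)[87 + √(7569 + 4·696870)] = (1/2)[87 + √2795049] ≈ (1/2)(87 + 1671.84) = 879.42.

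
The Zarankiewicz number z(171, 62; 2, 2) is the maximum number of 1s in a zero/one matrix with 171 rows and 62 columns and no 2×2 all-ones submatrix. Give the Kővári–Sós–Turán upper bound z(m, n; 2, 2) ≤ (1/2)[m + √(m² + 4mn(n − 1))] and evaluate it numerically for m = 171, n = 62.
z(171, 62; 2, 2) ≤ (1/2)[171 + √(171² + 4·171·62·61)] = (1/2)[171 + √2616129] = 894.2226

Kővári–Sós–Turán: let r_1, ..., r_171 be the row sums and z = Σ r_i the total number of 1s. Each pair of columns can share at most one row with both entries 1 (else a 2×2 all-ones block appears), so Σ_i C(r_i, 2) ≤ C(62, 2) = 1891. By convexity Σ_i C(r_i, 2) ≥ 171·C(z/171, 2) = z(z − 171)/(2·171), giving z² − 171z − 171·62·61 ≤ 0 and hence z ≤ (1/2)[171 + √(29241 + 4·646722)] = (1/2)[171 + √2616129] ≈ (1/2)(171 + 1617.4452) = 894.2226.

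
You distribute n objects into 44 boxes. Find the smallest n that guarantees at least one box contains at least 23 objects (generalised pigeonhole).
n = (23 − 1)·44 + 1 = 969

By the generalised pigeonhole principle, to guarantee some box contains ≥ r objects we need more than (r − 1) · k objects total. Threshold: n = (r − 1) · k + 1. With r = 23 and k = 44: n = 22 · 44 + 1 = 968 + 1 = 969. For n = 968 = 22 · 44, we can put exactly 22 objects in every box, avoiding 23 in any single one — so 969 is tight.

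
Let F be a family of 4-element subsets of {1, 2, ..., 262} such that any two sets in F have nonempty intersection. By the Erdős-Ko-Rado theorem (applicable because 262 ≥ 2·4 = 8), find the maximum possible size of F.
max |F| = C(261, 3) = 2929290

Erdős-Ko-Rado (1961): when n ≥ 2k, max |F| = C(n−1, k−1). The bound is attained by the star {A : i ∈ A} for any fixed i ∈ [n]. Here C(262−1, 4−1) = C(261, 3) = 2929290.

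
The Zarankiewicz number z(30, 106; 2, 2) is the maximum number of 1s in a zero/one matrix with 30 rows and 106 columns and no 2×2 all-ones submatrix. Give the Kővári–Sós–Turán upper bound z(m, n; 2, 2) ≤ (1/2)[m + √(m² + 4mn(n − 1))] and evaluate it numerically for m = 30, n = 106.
z(30, 106; 2, 2) ≤ (1/2)[30 + √(30² + 4·30·106·105)] = (1/2)[30 + √1336500] = 593.0355

Kővári–Sós–Turán: let r_1, ..., r_30 be the row sums and z = Σ r_i the total number of 1s. Each pair of columns can share at most one row with both entries 1 (else a 2×2 all-ones block appears), so Σ_i C(r_i, 2) ≤ C(106, 2) = 5565. By convexity Σ_i C(r_i, 2) ≥ 30·C(z/30, 2) = z(z − 30)/(2·30), giving z² − 30z − 30·106·105 ≤ 0 and hence z ≤ (1/2)[30 + √(900 + 4·333900)] = (1/2)[30 + √1336500] ≈ (1/2)(30 + 1156.0709) = 593.0355.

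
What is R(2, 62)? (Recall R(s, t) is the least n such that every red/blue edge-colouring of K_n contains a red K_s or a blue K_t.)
R(2, 62) = 62

R(2, k) = k for all k ≥ 2: in a 2-colouring of K_k, either some edge is red (a red K_2) or all edges are blue (a blue K_k). And K_{61} coloured all-blue has no blue K_62, so R(2, 62) > 61. Hence R(2, 62) = 62.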